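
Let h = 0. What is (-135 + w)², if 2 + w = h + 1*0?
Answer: 18769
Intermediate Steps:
w = -2 (w = -2 + (0 + 1*0) = -2 + (0 + 0) = -2 + 0 = -2)
(-135 + w)² = (-135 - 2)² = (-137)² = 18769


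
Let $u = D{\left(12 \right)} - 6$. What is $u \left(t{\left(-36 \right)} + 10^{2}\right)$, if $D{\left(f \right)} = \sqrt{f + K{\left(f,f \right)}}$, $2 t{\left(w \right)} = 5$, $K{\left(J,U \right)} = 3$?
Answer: $-615 + \frac{205 \sqrt{15}}{2} \approx -218.02$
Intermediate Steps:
$t{\left(w \right)} = \frac{5}{2}$ ($t{\left(w \right)} = \frac{1}{2} \cdot 5 = \frac{5}{2}$)
$D{\left(f \right)} = \sqrt{3 + f}$ ($D{\left(f \right)} = \sqrt{f + 3} = \sqrt{3 + f}$)
$u = -6 + \sqrt{15}$ ($u = \sqrt{3 + 12} - 6 = \sqrt{15} - 6 = -6 + \sqrt{15} \approx -2.127$)
$u \left(t{\left(-36 \right)} + 10^{2}\right) = \left(-6 + \sqrt{15}\right) \left(\frac{5}{2} + 10^{2}\right) = \left(-6 + \sqrt{15}\right) \left(\frac{5}{2} + 100\right) = \left(-6 + \sqrt{15}\right) \frac{205}{2} = -615 + \frac{205 \sqrt{15}}{2}$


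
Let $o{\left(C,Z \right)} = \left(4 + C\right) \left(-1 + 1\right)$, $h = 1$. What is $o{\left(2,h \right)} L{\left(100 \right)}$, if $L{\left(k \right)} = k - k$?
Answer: $0$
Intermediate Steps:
$o{\left(C,Z \right)} = 0$ ($o{\left(C,Z \right)} = \left(4 + C\right) 0 = 0$)
$L{\left(k \right)} = 0$
$o{\left(2,h \right)} L{\left(100 \right)} = 0 \cdot 0 = 0$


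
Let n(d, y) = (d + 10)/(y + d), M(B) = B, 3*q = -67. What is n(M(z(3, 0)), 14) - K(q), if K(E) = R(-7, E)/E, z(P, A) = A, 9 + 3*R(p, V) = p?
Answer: 223/469 ≈ 0.47548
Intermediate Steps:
q = -67/3 (q = (⅓)*(-67) = -67/3 ≈ -22.333)
R(p, V) = -3 + p/3
K(E) = -16/(3*E) (K(E) = (-3 + (⅓)*(-7))/E = (-3 - 7/3)/E = -16/(3*E))
n(d, y) = (10 + d)/(d + y)
n(M(z(3, 0)), 14) - K(q) = (10 + 0)/(0 + 14) - (-16)/(3*(-67/3)) = 10/14 - (-16)*(-3)/(3*67) = (1/14)*10 - 1*16/67 = 5/7 - 16/67 = 223/469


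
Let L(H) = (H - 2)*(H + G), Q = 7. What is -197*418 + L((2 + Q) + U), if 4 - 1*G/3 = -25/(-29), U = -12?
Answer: -2388964/29 ≈ -82378.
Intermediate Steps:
G = 273/29 (G = 12 - (-75)/(-29) = 12 - (-75)*(-1)/29 = 12 - 3*25/29 = 12 - 75/29 = 273/29 ≈ 9.4138)
L(H) = (-2 + H)*(273/29 + H) (L(H) = (H - 2)*(H + 273/29) = (-2 + H)*(273/29 + H))
-197*418 + L((2 + Q) + U) = -197*418 + (-546/29 + ((2 + 7) - 12)**2 + 215*((2 + 7) - 12)/29) = -82346 + (-546/29 + (9 - 12)**2 + 215*(9 - 12)/29) = -82346 + (-546/29 + (-3)**2 + (215/29)*(-3)) = -82346 + (-546/29 + 9 - 645/29) = -82346 - 930/29 = -2388964/29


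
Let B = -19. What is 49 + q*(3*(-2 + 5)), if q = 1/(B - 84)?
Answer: 5038/103 ≈ 48.913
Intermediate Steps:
q = -1/103 (q = 1/(-19 - 84) = 1/(-103) = -1/103 ≈ -0.0097087)
49 + q*(3*(-2 + 5)) = 49 - 3*(-2 + 5)/103 = 49 - 3*3/103 = 49 - 1/103*9 = 49 - 9/103 = 5038/103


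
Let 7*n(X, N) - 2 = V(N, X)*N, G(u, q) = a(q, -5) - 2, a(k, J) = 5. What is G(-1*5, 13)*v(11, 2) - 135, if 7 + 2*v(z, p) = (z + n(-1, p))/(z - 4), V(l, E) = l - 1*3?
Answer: -1002/7 ≈ -143.14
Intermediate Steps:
V(l, E) = -3 + l (V(l, E) = l - 3 = -3 + l)
G(u, q) = 3 (G(u, q) = 5 - 2 = 3)
n(X, N) = 2/7 + N*(-3 + N)/7 (n(X, N) = 2/7 + ((-3 + N)*N)/7 = 2/7 + (N*(-3 + N))/7 = 2/7 + N*(-3 + N)/7)
v(z, p) = -7/2 + (2/7 + z + p*(-3 + p)/7)/(2*(-4 + z)) (v(z, p) = -7/2 + ((z + (2/7 + p*(-3 + p)/7))/(z - 4))/2 = -7/2 + ((2/7 + z + p*(-3 + p)/7)/(-4 + z))/2 = -7/2 + (2/7 + z + p*(-3 + p)/7)/(2*(-4 + z)))
G(-1*5, 13)*v(11, 2) - 135 = 3*((198 - 42*11 + 2*(-3 + 2))/(14*(-4 + 11))) - 135 = 3*((1/14)*(198 - 462 + 2*(-1))/7) - 135 = 3*((1/14)*(⅐)*(198 - 462 - 2)) - 135 = 3*((1/14)*(⅐)*(-266)) - 135 = 3*(-19/7) - 135 = -57/7 - 135 = -1002/7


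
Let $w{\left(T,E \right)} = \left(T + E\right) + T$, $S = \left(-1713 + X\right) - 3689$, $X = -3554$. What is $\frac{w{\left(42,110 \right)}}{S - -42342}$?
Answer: $\frac{97}{16693} \approx 0.0058108$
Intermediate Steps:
$S = -8956$ ($S = \left(-1713 - 3554\right) - 3689 = -5267 - 3689 = -8956$)
$w{\left(T,E \right)} = E + 2 T$ ($w{\left(T,E \right)} = \left(E + T\right) + T = E + 2 T$)
$\frac{w{\left(42,110 \right)}}{S - -42342} = \frac{110 + 2 \cdot 42}{-8956 - -42342} = \frac{110 + 84}{-8956 + 42342} = \frac{194}{33386} = 194 \cdot \frac{1}{33386} = \frac{97}{16693}$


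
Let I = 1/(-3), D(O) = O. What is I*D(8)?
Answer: -8/3 ≈ -2.6667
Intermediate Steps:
I = -⅓ ≈ -0.33333
I*D(8) = -⅓*8 = -8/3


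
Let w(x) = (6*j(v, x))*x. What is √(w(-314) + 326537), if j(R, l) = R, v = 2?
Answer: √322769 ≈ 568.13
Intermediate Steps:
w(x) = 12*x (w(x) = (6*2)*x = 12*x)
√(w(-314) + 326537) = √(12*(-314) + 326537) = √(-3768 + 326537) = √322769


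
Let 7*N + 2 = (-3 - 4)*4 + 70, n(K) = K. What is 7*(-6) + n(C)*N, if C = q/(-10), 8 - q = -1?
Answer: -330/7 ≈ -47.143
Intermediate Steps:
q = 9 (q = 8 - 1*(-1) = 8 + 1 = 9)
C = -9/10 (C = 9/(-10) = 9*(-⅒) = -9/10 ≈ -0.90000)
N = 40/7 (N = -2/7 + ((-3 - 4)*4 + 70)/7 = -2/7 + (-7*4 + 70)/7 = -2/7 + (-28 + 70)/7 = -2/7 + (⅐)*42 = -2/7 + 6 = 40/7 ≈ 5.7143)
7*(-6) + n(C)*N = 7*(-6) - 9/10*40/7 = -42 - 36/7 = -330/7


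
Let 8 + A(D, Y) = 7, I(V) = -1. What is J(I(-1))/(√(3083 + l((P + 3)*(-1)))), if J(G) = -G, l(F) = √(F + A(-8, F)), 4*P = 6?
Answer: √2/√(6166 + I*√22) ≈ 0.01801 - 6.85e-6*I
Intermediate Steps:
P = 3/2 (P = (¼)*6 = 3/2 ≈ 1.5000)
A(D, Y) = -1 (A(D, Y) = -8 + 7 = -1)
l(F) = √(-1 + F) (l(F) = √(F - 1) = √(-1 + F))
J(I(-1))/(√(3083 + l((P + 3)*(-1)))) = (-1*(-1))/(√(3083 + √(-1 + (3/2 + 3)*(-1)))) = 1/√(3083 + √(-1 + (9/2)*(-1))) = 1/√(3083 + √(-1 - 9/2)) = 1/√(3083 + √(-11/2)) = 1/√(3083 + I*√22/2) = (3083 + I*√22/2)^(-½)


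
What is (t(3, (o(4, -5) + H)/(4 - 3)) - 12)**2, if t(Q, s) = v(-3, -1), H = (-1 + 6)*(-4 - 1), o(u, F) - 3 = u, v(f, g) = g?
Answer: 169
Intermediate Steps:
o(u, F) = 3 + u
H = -25 (H = 5*(-5) = -25)
t(Q, s) = -1
(t(3, (o(4, -5) + H)/(4 - 3)) - 12)**2 = (-1 - 12)**2 = (-13)**2 = 169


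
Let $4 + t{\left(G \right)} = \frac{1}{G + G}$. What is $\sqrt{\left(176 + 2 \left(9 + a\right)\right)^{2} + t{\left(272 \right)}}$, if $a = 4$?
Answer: $\frac{\sqrt{754636834}}{136} \approx 201.99$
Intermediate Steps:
$t{\left(G \right)} = -4 + \frac{1}{2 G}$ ($t{\left(G \right)} = -4 + \frac{1}{G + G} = -4 + \frac{1}{2 G}$)
$\sqrt{\left(176 + 2 \left(9 + a\right)\right)^{2} + t{\left(272 \right)}} = \sqrt{\left(176 + 2 \left(9 + 4\right)\right)^{2} - \left(4 - \frac{1}{2 \cdot 272}\right)} = \sqrt{\left(176 + 2 \cdot 13\right)^{2} + \left(-4 + \frac{1}{2} \cdot \frac{1}{272}\right)} = \sqrt{\left(176 + 26\right)^{2} + \left(-4 + \frac{1}{544}\right)} = \sqrt{202^{2} - \frac{2175}{544}} = \sqrt{40804 - \frac{2175}{544}} = \sqrt{\frac{22195201}{544}} = \frac{\sqrt{754636834}}{136}$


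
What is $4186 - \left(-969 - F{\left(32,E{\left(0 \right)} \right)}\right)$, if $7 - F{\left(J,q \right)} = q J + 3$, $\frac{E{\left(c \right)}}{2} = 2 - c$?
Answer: $5031$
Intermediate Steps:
$E{\left(c \right)} = 4 - 2 c$ ($E{\left(c \right)} = 2 \left(2 - c\right) = 4 - 2 c$)
$F{\left(J,q \right)} = 4 - J q$ ($F{\left(J,q \right)} = 7 - \left(q J + 3\right) = 7 - \left(J q + 3\right) = 7 - \left(3 + J q\right) = 4 - J q$)
$4186 - \left(-969 - F{\left(32,E{\left(0 \right)} \right)}\right) = 4186 + \left(\left(\left(4 - 32 \left(4 - 0\right)\right) + 1279\right) - 310\right) = 4186 + \left(\left(\left(4 - 32 \left(4 + 0\right)\right) + 1279\right) - 310\right) = 4186 + \left(\left(\left(4 - 32 \cdot 4\right) + 1279\right) - 310\right) = 4186 + \left(\left(\left(4 - 128\right) + 1279\right) - 310\right) = 4186 + \left(\left(-124 + 1279\right) - 310\right) = 4186 + \left(1155 - 310\right) = 4186 + 845 = 5031$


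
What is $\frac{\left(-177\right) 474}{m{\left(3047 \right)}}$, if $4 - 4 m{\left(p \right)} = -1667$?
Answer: $- \frac{111864}{557} \approx -200.83$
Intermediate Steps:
$m{\left(p \right)} = \frac{1671}{4}$ ($m{\left(p \right)} = 1 - - \frac{1667}{4} = 1 + \frac{1667}{4} = \frac{1671}{4}$)
$\frac{\left(-177\right) 474}{m{\left(3047 \right)}} = \frac{\left(-177\right) 474}{\frac{1671}{4}} = \left(-83898\right) \frac{4}{1671} = - \frac{111864}{557}$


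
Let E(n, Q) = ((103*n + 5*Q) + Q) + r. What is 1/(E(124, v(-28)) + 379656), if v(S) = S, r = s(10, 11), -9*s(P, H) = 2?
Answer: 9/3530338 ≈ 2.5493e-6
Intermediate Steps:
s(P, H) = -2/9 (s(P, H) = -⅑*2 = -2/9)
r = -2/9 ≈ -0.22222
E(n, Q) = -2/9 + 6*Q + 103*n (E(n, Q) = ((103*n + 5*Q) + Q) - 2/9 = ((5*Q + 103*n) + Q) - 2/9 = (6*Q + 103*n) - 2/9 = -2/9 + 6*Q + 103*n)
1/(E(124, v(-28)) + 379656) = 1/((-2/9 + 6*(-28) + 103*124) + 379656) = 1/((-2/9 - 168 + 12772) + 379656) = 1/(113434/9 + 379656) = 1/(3530338/9) = 9/3530338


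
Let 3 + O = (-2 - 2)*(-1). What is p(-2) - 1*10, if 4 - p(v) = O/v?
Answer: -11/2 ≈ -5.5000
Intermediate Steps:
O = 1 (O = -3 + (-2 - 2)*(-1) = -3 - 4*(-1) = -3 + 4 = 1)
p(v) = 4 - 1/v
p(-2) - 1*10 = (4 - 1/(-2)) - 1*10 = (4 - 1*(-1/2)) - 10 = (4 + 1/2) - 10 = 9/2 - 10 = -11/2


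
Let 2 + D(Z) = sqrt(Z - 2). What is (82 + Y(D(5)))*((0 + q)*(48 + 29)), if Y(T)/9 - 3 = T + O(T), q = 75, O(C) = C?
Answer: 421575 + 103950*sqrt(3) ≈ 6.0162e+5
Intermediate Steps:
D(Z) = -2 + sqrt(-2 + Z) (D(Z) = -2 + sqrt(Z - 2) = -2 + sqrt(-2 + Z))
Y(T) = 27 + 18*T (Y(T) = 27 + 9*(T + T) = 27 + 9*(2*T) = 27 + 18*T)
(82 + Y(D(5)))*((0 + q)*(48 + 29)) = (82 + (27 + 18*(-2 + sqrt(-2 + 5))))*((0 + 75)*(48 + 29)) = (82 + (27 + 18*(-2 + sqrt(3))))*(75*77) = (82 + (27 + (-36 + 18*sqrt(3))))*5775 = (82 + (-9 + 18*sqrt(3)))*5775 = (73 + 18*sqrt(3))*5775 = 421575 + 103950*sqrt(3)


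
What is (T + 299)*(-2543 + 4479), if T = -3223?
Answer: -5660864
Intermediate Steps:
(T + 299)*(-2543 + 4479) = (-3223 + 299)*(-2543 + 4479) = -2924*1936 = -5660864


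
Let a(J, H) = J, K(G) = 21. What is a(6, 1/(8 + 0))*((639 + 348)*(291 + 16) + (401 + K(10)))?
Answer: 1820586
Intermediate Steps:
a(6, 1/(8 + 0))*((639 + 348)*(291 + 16) + (401 + K(10))) = 6*((639 + 348)*(291 + 16) + (401 + 21)) = 6*(987*307 + 422) = 6*(303009 + 422) = 6*303431 = 1820586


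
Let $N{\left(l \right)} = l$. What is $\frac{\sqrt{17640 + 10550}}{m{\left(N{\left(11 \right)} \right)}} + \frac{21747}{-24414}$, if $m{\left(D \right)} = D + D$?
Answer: $- \frac{7249}{8138} + \frac{\sqrt{28190}}{22} \approx 6.741$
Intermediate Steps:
$m{\left(D \right)} = 2 D$
$\frac{\sqrt{17640 + 10550}}{m{\left(N{\left(11 \right)} \right)}} + \frac{21747}{-24414} = \frac{\sqrt{17640 + 10550}}{2 \cdot 11} + \frac{21747}{-24414} = \frac{\sqrt{28190}}{22} + 21747 \left(- \frac{1}{24414}\right) = \sqrt{28190} \cdot \frac{1}{22} - \frac{7249}{8138} = \frac{\sqrt{28190}}{22} - \frac{7249}{8138} = - \frac{7249}{8138} + \frac{\sqrt{28190}}{22}$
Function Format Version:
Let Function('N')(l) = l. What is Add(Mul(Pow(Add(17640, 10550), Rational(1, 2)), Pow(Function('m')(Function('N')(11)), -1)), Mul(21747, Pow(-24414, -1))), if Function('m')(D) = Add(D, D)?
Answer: Add(Rational(-7249, 8138), Mul(Rational(1, 22), Pow(28190, Rational(1, 2)))) ≈ 6.7410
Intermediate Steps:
Function('m')(D) = Mul(2, D)
Add(Mul(Pow(Add(17640, 10550), Rational(1, 2)), Pow(Function('m')(Function('N')(11)), -1)), Mul(21747, Pow(-24414, -1))) = Add(Mul(Pow(Add(17640, 10550), Rational(1, 2)), Pow(Mul(2, 11), -1)), Mul(21747, Pow(-24414, -1))) = Add(Mul(Pow(28190, Rational(1, 2)), Pow(22, -1)), Mul(21747, Rational(-1, 24414))) = Add(Mul(Pow(28190, Rational(1, 2)), Rational(1, 22)), Rational(-7249, 8138)) = Add(Mul(Rational(1, 22), Pow(28190, Rational(1, 2))), Rational(-7249, 8138)) = Add(Rational(-7249, 8138), Mul(Rational(1, 22), Pow(28190, Rational(1, 2))))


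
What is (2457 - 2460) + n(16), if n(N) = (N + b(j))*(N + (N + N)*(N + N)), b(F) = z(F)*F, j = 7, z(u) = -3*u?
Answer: -136243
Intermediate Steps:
b(F) = -3*F**2 (b(F) = (-3*F)*F = -3*F**2)
n(N) = (-147 + N)*(N + 4*N**2) (n(N) = (N - 3*7**2)*(N + (N + N)*(N + N)) = (N - 3*49)*(N + (2*N)*(2*N)) = (N - 147)*(N + 4*N**2) = (-147 + N)*(N + 4*N**2))
(2457 - 2460) + n(16) = (2457 - 2460) + 16*(-147 - 587*16 + 4*16**2) = -3 + 16*(-147 - 9392 + 4*256) = -3 + 16*(-147 - 9392 + 1024) = -3 + 16*(-8515) = -3 - 136240 = -136243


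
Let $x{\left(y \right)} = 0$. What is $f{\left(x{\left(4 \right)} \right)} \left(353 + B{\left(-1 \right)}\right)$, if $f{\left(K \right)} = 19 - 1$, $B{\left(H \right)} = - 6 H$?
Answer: $6462$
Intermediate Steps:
$f{\left(K \right)} = 18$ ($f{\left(K \right)} = 19 - 1 = 18$)
$f{\left(x{\left(4 \right)} \right)} \left(353 + B{\left(-1 \right)}\right) = 18 \left(353 - -6\right) = 18 \left(353 + 6\right) = 18 \cdot 359 = 6462$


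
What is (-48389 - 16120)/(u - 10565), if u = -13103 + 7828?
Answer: 21503/5280 ≈ 4.0725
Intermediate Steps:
u = -5275
(-48389 - 16120)/(u - 10565) = (-48389 - 16120)/(-5275 - 10565) = -64509/(-15840) = -64509*(-1/15840) = 21503/5280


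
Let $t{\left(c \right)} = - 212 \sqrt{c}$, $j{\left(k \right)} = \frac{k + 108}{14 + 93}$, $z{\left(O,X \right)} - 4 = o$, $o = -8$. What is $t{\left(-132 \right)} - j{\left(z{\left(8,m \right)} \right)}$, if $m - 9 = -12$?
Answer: $- \frac{104}{107} - 424 i \sqrt{33} \approx -0.97196 - 2435.7 i$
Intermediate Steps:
$m = -3$ ($m = 9 - 12 = -3$)
$z{\left(O,X \right)} = -4$ ($z{\left(O,X \right)} = 4 - 8 = -4$)
$j{\left(k \right)} = \frac{108}{107} + \frac{k}{107}$ ($j{\left(k \right)} = \frac{108 + k}{107} = \left(108 + k\right) \frac{1}{107} = \frac{108}{107} + \frac{k}{107}$)
$t{\left(-132 \right)} - j{\left(z{\left(8,m \right)} \right)} = - 212 \sqrt{-132} - \left(\frac{108}{107} + \frac{1}{107} \left(-4\right)\right) = - 212 \cdot 2 i \sqrt{33} - \left(\frac{108}{107} - \frac{4}{107}\right) = - 424 i \sqrt{33} - \frac{104}{107} = - \frac{104}{107} - 424 i \sqrt{33}$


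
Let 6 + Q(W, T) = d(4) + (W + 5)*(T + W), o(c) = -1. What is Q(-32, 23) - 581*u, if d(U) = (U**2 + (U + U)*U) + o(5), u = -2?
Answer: 1446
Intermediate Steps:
d(U) = -1 + 3*U**2 (d(U) = (U**2 + (U + U)*U) - 1 = (U**2 + (2*U)*U) - 1 = (U**2 + 2*U**2) - 1 = 3*U**2 - 1 = -1 + 3*U**2)
Q(W, T) = 41 + (5 + W)*(T + W) (Q(W, T) = -6 + ((-1 + 3*4**2) + (W + 5)*(T + W)) = -6 + ((-1 + 3*16) + (5 + W)*(T + W)) = -6 + ((-1 + 48) + (5 + W)*(T + W)) = -6 + (47 + (5 + W)*(T + W)) = 41 + (5 + W)*(T + W))
Q(-32, 23) - 581*u = (41 + (-32)**2 + 5*23 + 5*(-32) + 23*(-32)) - 581*(-2) = (41 + 1024 + 115 - 160 - 736) - 1*(-1162) = 284 + 1162 = 1446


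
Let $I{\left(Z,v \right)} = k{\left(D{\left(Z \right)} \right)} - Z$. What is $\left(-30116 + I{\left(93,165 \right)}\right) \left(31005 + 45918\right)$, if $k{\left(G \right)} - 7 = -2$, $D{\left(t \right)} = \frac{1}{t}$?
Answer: $-2323382292$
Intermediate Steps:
$k{\left(G \right)} = 5$ ($k{\left(G \right)} = 7 - 2 = 5$)
$I{\left(Z,v \right)} = 5 - Z$
$\left(-30116 + I{\left(93,165 \right)}\right) \left(31005 + 45918\right) = \left(-30116 + \left(5 - 93\right)\right) \left(31005 + 45918\right) = \left(-30116 + \left(5 - 93\right)\right) 76923 = \left(-30116 - 88\right) 76923 = \left(-30204\right) 76923 = -2323382292$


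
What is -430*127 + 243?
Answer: -54367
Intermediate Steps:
-430*127 + 243 = -54610 + 243 = -54367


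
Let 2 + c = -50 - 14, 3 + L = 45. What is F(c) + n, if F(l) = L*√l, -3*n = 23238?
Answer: -7746 + 42*I*√66 ≈ -7746.0 + 341.21*I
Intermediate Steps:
n = -7746 (n = -⅓*23238 = -7746)
L = 42 (L = -3 + 45 = 42)
c = -66 (c = -2 + (-50 - 14) = -2 - 64 = -66)
F(l) = 42*√l
F(c) + n = 42*√(-66) - 7746 = 42*(I*√66) - 7746 = 42*I*√66 - 7746 = -7746 + 42*I*√66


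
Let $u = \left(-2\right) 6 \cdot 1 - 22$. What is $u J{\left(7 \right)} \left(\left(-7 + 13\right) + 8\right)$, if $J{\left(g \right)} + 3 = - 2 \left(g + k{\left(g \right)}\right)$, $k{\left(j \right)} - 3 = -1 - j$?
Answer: $3332$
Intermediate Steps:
$k{\left(j \right)} = 2 - j$ ($k{\left(j \right)} = 3 - \left(1 + j\right) = 2 - j$)
$J{\left(g \right)} = -7$ ($J{\left(g \right)} = -3 - 2 \left(g - \left(-2 + g\right)\right) = -3 - 4 = -7$)
$u = -34$ ($u = \left(-12\right) 1 - 22 = -12 - 22 = -34$)
$u J{\left(7 \right)} \left(\left(-7 + 13\right) + 8\right) = \left(-34\right) \left(-7\right) \left(\left(-7 + 13\right) + 8\right) = 238 \left(6 + 8\right) = 238 \cdot 14 = 3332$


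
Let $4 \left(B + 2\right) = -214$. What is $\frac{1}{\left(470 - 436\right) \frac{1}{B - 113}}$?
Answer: $- \frac{337}{68} \approx -4.9559$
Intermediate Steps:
$B = - \frac{111}{2}$ ($B = -2 + \frac{1}{4} \left(-214\right) = -2 - \frac{107}{2} = - \frac{111}{2} \approx -55.5$)
$\frac{1}{\left(470 - 436\right) \frac{1}{B - 113}} = \frac{1}{\left(470 - 436\right) \frac{1}{- \frac{111}{2} - 113}} = \frac{1}{34 \frac{1}{- \frac{337}{2}}} = \frac{1}{34 \left(- \frac{2}{337}\right)} = \frac{1}{- \frac{68}{337}} = - \frac{337}{68}$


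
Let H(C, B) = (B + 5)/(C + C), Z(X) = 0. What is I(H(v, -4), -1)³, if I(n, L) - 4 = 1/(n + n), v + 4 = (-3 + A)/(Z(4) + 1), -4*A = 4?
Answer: -64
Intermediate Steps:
A = -1 (A = -¼*4 = -1)
v = -8 (v = -4 + (-3 - 1)/(0 + 1) = -4 - 4/1 = -4 - 4*1 = -4 - 4 = -8)
H(C, B) = (5 + B)/(2*C) (H(C, B) = (5 + B)/((2*C)) = (5 + B)*(1/(2*C)) = (5 + B)/(2*C))
I(n, L) = 4 + 1/(2*n) (I(n, L) = 4 + 1/(n + n) = 4 + 1/(2*n))
I(H(v, -4), -1)³ = (4 + 1/(2*(((½)*(5 - 4)/(-8)))))³ = (4 + 1/(2*(((½)*(-⅛)*1))))³ = (4 + 1/(2*(-1/16)))³ = (4 + (½)*(-16))³ = (4 - 8)³ = (-4)³ = -64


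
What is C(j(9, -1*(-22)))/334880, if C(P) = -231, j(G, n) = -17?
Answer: -33/47840 ≈ -0.00068980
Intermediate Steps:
C(j(9, -1*(-22)))/334880 = -231/334880 = -231*1/334880 = -33/47840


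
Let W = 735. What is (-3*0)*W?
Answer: 0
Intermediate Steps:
(-3*0)*W = -3*0*735 = 0*735 = 0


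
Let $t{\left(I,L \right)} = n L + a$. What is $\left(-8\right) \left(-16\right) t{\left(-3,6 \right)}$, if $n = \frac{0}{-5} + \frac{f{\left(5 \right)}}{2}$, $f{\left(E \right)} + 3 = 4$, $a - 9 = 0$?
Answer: $1536$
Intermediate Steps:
$a = 9$ ($a = 9 + 0 = 9$)
$f{\left(E \right)} = 1$ ($f{\left(E \right)} = -3 + 4 = 1$)
$n = \frac{1}{2}$ ($n = \frac{0}{-5} + 1 \cdot \frac{1}{2} = 0 \left(- \frac{1}{5}\right) + 1 \cdot \frac{1}{2} = 0 + \frac{1}{2} = \frac{1}{2} \approx 0.5$)
$t{\left(I,L \right)} = 9 + \frac{L}{2}$ ($t{\left(I,L \right)} = \frac{L}{2} + 9 = 9 + \frac{L}{2}$)
$\left(-8\right) \left(-16\right) t{\left(-3,6 \right)} = \left(-8\right) \left(-16\right) \left(9 + \frac{1}{2} \cdot 6\right) = 128 \left(9 + 3\right) = 128 \cdot 12 = 1536$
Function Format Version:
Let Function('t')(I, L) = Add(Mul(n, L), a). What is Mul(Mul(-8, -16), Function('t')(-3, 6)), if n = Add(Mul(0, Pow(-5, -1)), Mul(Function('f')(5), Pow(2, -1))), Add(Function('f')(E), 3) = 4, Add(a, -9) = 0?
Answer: 1536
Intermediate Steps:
a = 9 (a = Add(9, 0) = 9)
Function('f')(E) = 1 (Function('f')(E) = Add(-3, 4) = 1)
n = Rational(1, 2) (n = Add(Mul(0, Pow(-5, -1)), Mul(1, Pow(2, -1))) = Add(Mul(0, Rational(-1, 5)), Mul(1, Rational(1, 2))) = Add(0, Rational(1, 2)) = Rational(1, 2) ≈ 0.50000)
Function('t')(I, L) = Add(9, Mul(Rational(1, 2), L)) (Function('t')(I, L) = Add(Mul(Rational(1, 2), L), 9) = Add(9, Mul(Rational(1, 2), L)))
Mul(Mul(-8, -16), Function('t')(-3, 6)) = Mul(Mul(-8, -16), Add(9, Mul(Rational(1, 2), 6))) = Mul(128, Add(9, 3)) = Mul(128, 12) = 1536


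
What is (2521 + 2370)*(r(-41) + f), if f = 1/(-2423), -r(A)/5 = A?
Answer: 2429428174/2423 ≈ 1.0027e+6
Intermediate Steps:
r(A) = -5*A
f = -1/2423 ≈ -0.00041271
(2521 + 2370)*(r(-41) + f) = (2521 + 2370)*(-5*(-41) - 1/2423) = 4891*(205 - 1/2423) = 4891*(496714/2423) = 2429428174/2423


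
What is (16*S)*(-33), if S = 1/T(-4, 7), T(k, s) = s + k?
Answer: -176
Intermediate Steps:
T(k, s) = k + s
S = ⅓ (S = 1/(-4 + 7) = 1/3 = ⅓ ≈ 0.33333)
(16*S)*(-33) = (16*(⅓))*(-33) = (16/3)*(-33) = -176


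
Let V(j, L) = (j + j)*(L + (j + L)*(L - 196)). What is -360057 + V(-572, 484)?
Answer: 28079783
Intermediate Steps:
V(j, L) = 2*j*(L + (-196 + L)*(L + j)) (V(j, L) = (2*j)*(L + (L + j)*(-196 + L)) = (2*j)*(L + (-196 + L)*(L + j)) = 2*j*(L + (-196 + L)*(L + j)))
-360057 + V(-572, 484) = -360057 + 2*(-572)*(484² - 196*(-572) - 195*484 + 484*(-572)) = -360057 + 2*(-572)*(234256 + 112112 - 94380 - 276848) = -360057 + 2*(-572)*(-24860) = -360057 + 28439840 = 28079783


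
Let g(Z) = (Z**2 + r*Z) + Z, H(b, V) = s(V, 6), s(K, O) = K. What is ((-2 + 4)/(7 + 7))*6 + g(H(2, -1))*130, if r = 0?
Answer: 6/7 ≈ 0.85714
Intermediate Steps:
H(b, V) = V
g(Z) = Z + Z**2 (g(Z) = (Z**2 + 0*Z) + Z = (Z**2 + 0) + Z = Z**2 + Z = Z + Z**2)
((-2 + 4)/(7 + 7))*6 + g(H(2, -1))*130 = ((-2 + 4)/(7 + 7))*6 - (1 - 1)*130 = (2/14)*6 - 1*0*130 = (2*(1/14))*6 + 0*130 = (1/7)*6 + 0 = 6/7 + 0 = 6/7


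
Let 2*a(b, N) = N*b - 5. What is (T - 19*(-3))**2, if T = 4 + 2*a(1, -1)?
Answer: 3025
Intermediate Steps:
a(b, N) = -5/2 + N*b/2 (a(b, N) = (N*b - 5)/2 = (-5 + N*b)/2 = -5/2 + N*b/2)
T = -2 (T = 4 + 2*(-5/2 + (1/2)*(-1)*1) = 4 + 2*(-5/2 - 1/2) = 4 + 2*(-3) = 4 - 6 = -2)
(T - 19*(-3))**2 = (-2 - 19*(-3))**2 = (-2 + 57)**2 = 55**2 = 3025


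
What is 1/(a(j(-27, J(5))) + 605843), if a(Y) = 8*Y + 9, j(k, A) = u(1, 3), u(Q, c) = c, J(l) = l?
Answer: 1/605876 ≈ 1.6505e-6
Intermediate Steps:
j(k, A) = 3
a(Y) = 9 + 8*Y
1/(a(j(-27, J(5))) + 605843) = 1/((9 + 8*3) + 605843) = 1/((9 + 24) + 605843) = 1/(33 + 605843) = 1/605876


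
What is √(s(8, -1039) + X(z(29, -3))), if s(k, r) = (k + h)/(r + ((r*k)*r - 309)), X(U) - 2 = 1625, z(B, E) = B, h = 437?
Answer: √1213093132780097/863482 ≈ 40.336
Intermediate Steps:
X(U) = 1627 (X(U) = 2 + 1625 = 1627)
s(k, r) = (437 + k)/(-309 + r + k*r²) (s(k, r) = (k + 437)/(r + ((r*k)*r - 309)) = (437 + k)/(r + ((k*r)*r - 309)) = (437 + k)/(r + (k*r² - 309)) = (437 + k)/(r + (-309 + k*r²)) = (437 + k)/(-309 + r + k*r²))
√(s(8, -1039) + X(z(29, -3))) = √((437 + 8)/(-309 - 1039 + 8*(-1039)²) + 1627) = √(445/(-309 - 1039 + 8*1079521) + 1627) = √(445/(-309 - 1039 + 8636168) + 1627) = √(445/8634820 + 1627) = √((1/8634820)*445 + 1627) = √(89/1726964 + 1627) = √(2809770517/1726964) = √1213093132780097/863482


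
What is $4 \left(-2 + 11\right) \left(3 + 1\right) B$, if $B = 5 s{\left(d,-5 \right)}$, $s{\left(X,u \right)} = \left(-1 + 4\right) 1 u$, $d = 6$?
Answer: $-10800$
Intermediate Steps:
$s{\left(X,u \right)} = 3 u$
$B = -75$ ($B = 5 \cdot 3 \left(-5\right) = 5 \left(-15\right) = -75$)
$4 \left(-2 + 11\right) \left(3 + 1\right) B = 4 \left(-2 + 11\right) \left(3 + 1\right) \left(-75\right) = 4 \cdot 9 \cdot 4 \left(-75\right) = 4 \cdot 36 \left(-75\right) = 144 \left(-75\right) = -10800$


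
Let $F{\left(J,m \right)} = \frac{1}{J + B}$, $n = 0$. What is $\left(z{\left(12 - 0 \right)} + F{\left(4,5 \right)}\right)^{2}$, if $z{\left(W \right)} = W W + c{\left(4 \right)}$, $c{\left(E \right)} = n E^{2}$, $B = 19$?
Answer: $\frac{10975969}{529} \approx 20749.0$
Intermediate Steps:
$c{\left(E \right)} = 0$ ($c{\left(E \right)} = 0 E^{2} = 0$)
$F{\left(J,m \right)} = \frac{1}{19 + J}$ ($F{\left(J,m \right)} = \frac{1}{J + 19} = \frac{1}{19 + J}$)
$z{\left(W \right)} = W^{2}$ ($z{\left(W \right)} = W W + 0 = W^{2} + 0 = W^{2}$)
$\left(z{\left(12 - 0 \right)} + F{\left(4,5 \right)}\right)^{2} = \left(\left(12 - 0\right)^{2} + \frac{1}{19 + 4}\right)^{2} = \left(\left(12 + 0\right)^{2} + \frac{1}{23}\right)^{2} = \left(12^{2} + \frac{1}{23}\right)^{2} = \left(144 + \frac{1}{23}\right)^{2} = \left(\frac{3313}{23}\right)^{2} = \frac{10975969}{529}$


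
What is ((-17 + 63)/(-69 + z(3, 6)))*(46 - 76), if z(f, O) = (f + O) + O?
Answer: 230/9 ≈ 25.556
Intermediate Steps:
z(f, O) = f + 2*O (z(f, O) = (O + f) + O = f + 2*O)
((-17 + 63)/(-69 + z(3, 6)))*(46 - 76) = ((-17 + 63)/(-69 + (3 + 2*6)))*(46 - 76) = (46/(-69 + (3 + 12)))*(-30) = (46/(-69 + 15))*(-30) = (46/(-54))*(-30) = (46*(-1/54))*(-30) = -23/27*(-30) = 230/9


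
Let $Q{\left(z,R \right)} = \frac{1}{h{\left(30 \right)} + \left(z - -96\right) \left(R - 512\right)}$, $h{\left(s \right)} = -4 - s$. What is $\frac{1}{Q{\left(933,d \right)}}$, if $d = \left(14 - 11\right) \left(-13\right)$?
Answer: $-567013$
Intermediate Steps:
$d = -39$ ($d = 3 \left(-13\right) = -39$)
$Q{\left(z,R \right)} = \frac{1}{-34 + \left(-512 + R\right) \left(96 + z\right)}$ ($Q{\left(z,R \right)} = \frac{1}{\left(-4 - 30\right) + \left(z - -96\right) \left(R - 512\right)} = \frac{1}{\left(-4 - 30\right) + \left(z + 96\right) \left(-512 + R\right)} = \frac{1}{-34 + \left(96 + z\right) \left(-512 + R\right)} = \frac{1}{-34 + \left(-512 + R\right) \left(96 + z\right)}$)
$\frac{1}{Q{\left(933,d \right)}} = \frac{1}{\frac{1}{-49186 - 477696 + 96 \left(-39\right) - 36387}} = \frac{1}{\frac{1}{-49186 - 477696 - 3744 - 36387}} = \frac{1}{\frac{1}{-567013}} = \frac{1}{- \frac{1}{567013}} = -567013$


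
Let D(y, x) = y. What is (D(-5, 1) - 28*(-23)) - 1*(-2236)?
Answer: 2875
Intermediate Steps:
(D(-5, 1) - 28*(-23)) - 1*(-2236) = (-5 - 28*(-23)) - 1*(-2236) = (-5 + 644) + 2236 = 639 + 2236 = 2875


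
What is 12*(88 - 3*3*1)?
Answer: 948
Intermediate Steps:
12*(88 - 3*3*1) = 12*(88 - 9*1) = 12*(88 - 9) = 12*79 = 948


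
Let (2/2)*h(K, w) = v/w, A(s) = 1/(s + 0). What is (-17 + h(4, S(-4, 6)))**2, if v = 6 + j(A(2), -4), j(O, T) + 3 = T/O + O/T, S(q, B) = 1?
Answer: 31329/64 ≈ 489.52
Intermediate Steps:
A(s) = 1/s
j(O, T) = -3 + O/T + T/O (j(O, T) = -3 + (T/O + O/T) = -3 + (O/T + T/O) = -3 + O/T + T/O)
v = -41/8 (v = 6 + (-3 + 1/(2*(-4)) - 4/(1/2)) = 6 + (-3 + (1/2)*(-1/4) - 4/1/2) = 6 + (-3 - 1/8 - 4*2) = 6 + (-3 - 1/8 - 8) = 6 - 89/8 = -41/8 ≈ -5.1250)
h(K, w) = -41/(8*w)
(-17 + h(4, S(-4, 6)))**2 = (-17 - 41/8/1)**2 = (-17 - 41/8*1)**2 = (-17 - 41/8)**2 = (-177/8)**2 = 31329/64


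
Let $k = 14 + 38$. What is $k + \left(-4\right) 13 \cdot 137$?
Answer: $-7072$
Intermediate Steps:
$k = 52$
$k + \left(-4\right) 13 \cdot 137 = 52 + \left(-4\right) 13 \cdot 137 = 52 - 7124 = -7072$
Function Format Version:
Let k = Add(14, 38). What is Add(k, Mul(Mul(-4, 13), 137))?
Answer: -7072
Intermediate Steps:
k = 52
Add(k, Mul(Mul(-4, 13), 137)) = Add(52, Mul(Mul(-4, 13), 137)) = Add(52, Mul(-52, 137)) = Add(52, -7124) = -7072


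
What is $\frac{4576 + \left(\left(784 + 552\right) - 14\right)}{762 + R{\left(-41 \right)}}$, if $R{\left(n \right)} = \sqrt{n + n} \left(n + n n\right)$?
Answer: $\frac{1123569}{55281961} - \frac{2418180 i \sqrt{82}}{55281961} \approx 0.020324 - 0.39611 i$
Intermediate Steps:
$R{\left(n \right)} = \sqrt{2} \sqrt{n} \left(n + n^{2}\right)$ ($R{\left(n \right)} = \sqrt{2 n} \left(n + n^{2}\right) = \sqrt{2} \sqrt{n} \left(n + n^{2}\right)$)
$\frac{4576 + \left(\left(784 + 552\right) - 14\right)}{762 + R{\left(-41 \right)}} = \frac{4576 + \left(\left(784 + 552\right) - 14\right)}{762 + \sqrt{2} \left(-41\right)^{\frac{3}{2}} \left(1 - 41\right)} = \frac{4576 + \left(1336 - 14\right)}{762 + \sqrt{2} \left(- 41 i \sqrt{41}\right) \left(-40\right)} = \frac{4576 + 1322}{762 + 1640 i \sqrt{82}} = \frac{5898}{762 + 1640 i \sqrt{82}}$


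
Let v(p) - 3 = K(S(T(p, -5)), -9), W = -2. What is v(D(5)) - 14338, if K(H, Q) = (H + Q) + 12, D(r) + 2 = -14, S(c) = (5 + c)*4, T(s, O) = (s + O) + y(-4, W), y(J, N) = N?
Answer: -14404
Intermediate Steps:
T(s, O) = -2 + O + s (T(s, O) = (s + O) - 2 = (O + s) - 2 = -2 + O + s)
S(c) = 20 + 4*c
D(r) = -16 (D(r) = -2 - 14 = -16)
K(H, Q) = 12 + H + Q
v(p) = -2 + 4*p (v(p) = 3 + (12 + (20 + 4*(-2 - 5 + p)) - 9) = 3 + (12 + (20 + 4*(-7 + p)) - 9) = 3 + (12 + (20 + (-28 + 4*p)) - 9) = 3 + (12 + (-8 + 4*p) - 9) = 3 + (-5 + 4*p) = -2 + 4*p)
v(D(5)) - 14338 = (-2 + 4*(-16)) - 14338 = (-2 - 64) - 14338 = -66 - 14338 = -14404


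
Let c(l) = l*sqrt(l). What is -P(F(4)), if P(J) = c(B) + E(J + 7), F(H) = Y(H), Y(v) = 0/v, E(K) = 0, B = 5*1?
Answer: -5*sqrt(5) ≈ -11.180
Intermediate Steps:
B = 5
c(l) = l**(3/2)
Y(v) = 0
F(H) = 0
P(J) = 5*sqrt(5) (P(J) = 5**(3/2) + 0 = 5*sqrt(5) + 0 = 5*sqrt(5))
-P(F(4)) = -5*sqrt(5)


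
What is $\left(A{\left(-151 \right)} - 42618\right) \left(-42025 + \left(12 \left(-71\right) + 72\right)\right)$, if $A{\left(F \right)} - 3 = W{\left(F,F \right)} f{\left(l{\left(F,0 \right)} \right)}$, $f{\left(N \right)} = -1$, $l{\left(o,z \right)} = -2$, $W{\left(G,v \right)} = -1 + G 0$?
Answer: $1824092270$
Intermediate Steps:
$W{\left(G,v \right)} = -1$ ($W{\left(G,v \right)} = -1 + 0 = -1$)
$A{\left(F \right)} = 4$ ($A{\left(F \right)} = 3 - -1 = 3 + 1 = 4$)
$\left(A{\left(-151 \right)} - 42618\right) \left(-42025 + \left(12 \left(-71\right) + 72\right)\right) = \left(4 - 42618\right) \left(-42025 + \left(12 \left(-71\right) + 72\right)\right) = - 42614 \left(-42025 + \left(-852 + 72\right)\right) = - 42614 \left(-42025 - 780\right) = \left(-42614\right) \left(-42805\right) = 1824092270$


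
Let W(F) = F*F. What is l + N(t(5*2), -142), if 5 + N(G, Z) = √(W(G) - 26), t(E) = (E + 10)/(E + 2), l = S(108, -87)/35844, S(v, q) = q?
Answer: -2061/412 + I*√209/3 ≈ -5.0024 + 4.8189*I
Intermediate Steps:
W(F) = F²
l = -1/412 (l = -87/35844 = -87*1/35844 = -1/412 ≈ -0.0024272)
t(E) = (10 + E)/(2 + E)
N(G, Z) = -5 + √(-26 + G²) (N(G, Z) = -5 + √(G² - 26) = -5 + √(-26 + G²))
l + N(t(5*2), -142) = -1/412 + (-5 + √(-26 + ((10 + 5*2)/(2 + 5*2))²)) = -1/412 + (-5 + √(-26 + ((10 + 10)/(2 + 10))²)) = -1/412 + (-5 + √(-26 + (20/12)²)) = -1/412 + (-5 + √(-26 + ((1/12)*20)²)) = -1/412 + (-5 + √(-26 + (5/3)²)) = -1/412 + (-5 + √(-26 + 25/9)) = -1/412 + (-5 + √(-209/9)) = -1/412 + (-5 + I*√209/3) = -2061/412 + I*√209/3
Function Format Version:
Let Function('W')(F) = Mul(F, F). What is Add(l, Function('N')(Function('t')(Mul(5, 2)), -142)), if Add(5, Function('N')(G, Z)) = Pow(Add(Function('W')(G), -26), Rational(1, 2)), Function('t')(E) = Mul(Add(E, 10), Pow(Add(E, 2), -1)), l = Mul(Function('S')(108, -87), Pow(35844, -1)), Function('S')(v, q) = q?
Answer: Add(Rational(-2061, 412), Mul(Rational(1, 3), I, Pow(209, Rational(1, 2)))) ≈ Add(-5.0024, Mul(4.8189, I))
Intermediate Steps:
Function('W')(F) = Pow(F, 2)
l = Rational(-1, 412) (l = Mul(-87, Pow(35844, -1)) = Mul(-87, Rational(1, 35844)) = Rational(-1, 412) ≈ -0.0024272)
Function('t')(E) = Mul(Pow(Add(2, E), -1), Add(10, E)) (Function('t')(E) = Mul(Add(10, E), Pow(Add(2, E), -1)) = Mul(Pow(Add(2, E), -1), Add(10, E)))
Function('N')(G, Z) = Add(-5, Pow(Add(-26, Pow(G, 2)), Rational(1, 2))) (Function('N')(G, Z) = Add(-5, Pow(Add(Pow(G, 2), -26), Rational(1, 2))) = Add(-5, Pow(Add(-26, Pow(G, 2)), Rational(1, 2))))
Add(l, Function('N')(Function('t')(Mul(5, 2)), -142)) = Add(Rational(-1, 412), Add(-5, Pow(Add(-26, Pow(Mul(Pow(Add(2, Mul(5, 2)), -1), Add(10, Mul(5, 2))), 2)), Rational(1, 2)))) = Add(Rational(-1, 412), Add(-5, Pow(Add(-26, Pow(Mul(Pow(Add(2, 10), -1), Add(10, 10)), 2)), Rational(1, 2)))) = Add(Rational(-1, 412), Add(-5, Pow(Add(-26, Pow(Mul(Pow(12, -1), 20), 2)), Rational(1, 2)))) = Add(Rational(-1, 412), Add(-5, Pow(Add(-26, Pow(Mul(Rational(1, 12), 20), 2)), Rational(1, 2)))) = Add(Rational(-1, 412), Add(-5, Pow(Add(-26, Pow(Rational(5, 3), 2)), Rational(1, 2)))) = Add(Rational(-1, 412), Add(-5, Pow(Add(-26, Rational(25, 9)), Rational(1, 2)))) = Add(Rational(-1, 412), Add(-5, Pow(Rational(-209, 9), Rational(1, 2)))) = Add(Rational(-1, 412), Add(-5, Mul(Rational(1, 3), I, Pow(209, Rational(1, 2))))) = Add(Rational(-2061, 412), Mul(Rational(1, 3), I, Pow(209, Rational(1, 2))))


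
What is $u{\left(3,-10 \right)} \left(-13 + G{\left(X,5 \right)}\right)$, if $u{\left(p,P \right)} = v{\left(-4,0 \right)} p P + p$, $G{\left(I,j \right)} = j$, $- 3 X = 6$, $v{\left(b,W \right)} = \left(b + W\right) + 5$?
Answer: $216$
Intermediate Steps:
$v{\left(b,W \right)} = 5 + W + b$ ($v{\left(b,W \right)} = \left(W + b\right) + 5 = 5 + W + b$)
$X = -2$ ($X = \left(- \frac{1}{3}\right) 6 = -2$)
$u{\left(p,P \right)} = p + P p$ ($u{\left(p,P \right)} = \left(5 + 0 - 4\right) p P + p = 1 p P + p = p P + p = P p + p = p + P p$)
$u{\left(3,-10 \right)} \left(-13 + G{\left(X,5 \right)}\right) = 3 \left(1 - 10\right) \left(-13 + 5\right) = 3 \left(-9\right) \left(-8\right) = \left(-27\right) \left(-8\right) = 216$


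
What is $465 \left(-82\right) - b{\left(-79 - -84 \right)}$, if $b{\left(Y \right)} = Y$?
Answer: $-38135$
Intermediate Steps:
$465 \left(-82\right) - b{\left(-79 - -84 \right)} = 465 \left(-82\right) - \left(-79 - -84\right) = -38130 - \left(-79 + 84\right) = -38130 - 5 = -38135$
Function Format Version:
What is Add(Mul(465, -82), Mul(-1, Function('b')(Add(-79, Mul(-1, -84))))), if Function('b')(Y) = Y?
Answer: -38135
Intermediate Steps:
Add(Mul(465, -82), Mul(-1, Function('b')(Add(-79, Mul(-1, -84))))) = Add(Mul(465, -82), Mul(-1, Add(-79, Mul(-1, -84)))) = Add(-38130, Mul(-1, Add(-79, 84))) = Add(-38130, Mul(-1, 5)) = Add(-38130, -5) = -38135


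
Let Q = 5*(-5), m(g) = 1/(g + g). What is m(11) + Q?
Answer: -549/22 ≈ -24.955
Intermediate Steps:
m(g) = 1/(2*g)
Q = -25
m(11) + Q = (½)/11 - 25 = (½)*(1/11) - 25 = 1/22 - 25 = -549/22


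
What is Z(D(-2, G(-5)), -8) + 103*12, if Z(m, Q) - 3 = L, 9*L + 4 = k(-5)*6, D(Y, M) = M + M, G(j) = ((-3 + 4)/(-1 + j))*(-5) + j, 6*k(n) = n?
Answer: 1238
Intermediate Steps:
k(n) = n/6
G(j) = j - 5/(-1 + j) (G(j) = (1/(-1 + j))*(-5) + j = -5/(-1 + j) + j = j - 5/(-1 + j))
D(Y, M) = 2*M
L = -1 (L = -4/9 + (((⅙)*(-5))*6)/9 = -4/9 + (-⅚*6)/9 = -4/9 + (⅑)*(-5) = -4/9 - 5/9 = -1)
Z(m, Q) = 2 (Z(m, Q) = 3 - 1 = 2)
Z(D(-2, G(-5)), -8) + 103*12 = 2 + 103*12 = 2 + 1236 = 1238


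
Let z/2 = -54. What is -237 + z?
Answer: -345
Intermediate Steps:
z = -108 (z = 2*(-54) = -108)
-237 + z = -237 - 108 = -345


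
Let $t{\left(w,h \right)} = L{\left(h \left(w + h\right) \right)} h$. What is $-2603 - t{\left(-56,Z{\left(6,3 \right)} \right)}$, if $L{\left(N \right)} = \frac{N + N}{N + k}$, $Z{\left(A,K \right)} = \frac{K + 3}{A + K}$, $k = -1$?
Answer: $- \frac{2664197}{1023} \approx -2604.3$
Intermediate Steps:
$Z{\left(A,K \right)} = \frac{3 + K}{A + K}$
$L{\left(N \right)} = \frac{2 N}{-1 + N}$ ($L{\left(N \right)} = \frac{N + N}{N - 1} = \frac{2 N}{-1 + N}$)
$t{\left(w,h \right)} = \frac{2 h^{2} \left(h + w\right)}{-1 + h \left(h + w\right)}$ ($t{\left(w,h \right)} = \frac{2 h \left(w + h\right)}{-1 + h \left(w + h\right)} h = \frac{2 h \left(h + w\right)}{-1 + h \left(h + w\right)} h = \frac{2 h^{2} \left(h + w\right)}{-1 + h \left(h + w\right)}$)
$-2603 - t{\left(-56,Z{\left(6,3 \right)} \right)} = -2603 - \frac{2 \left(\frac{3 + 3}{6 + 3}\right)^{2} \left(\frac{3 + 3}{6 + 3} - 56\right)}{-1 + \frac{3 + 3}{6 + 3} \left(\frac{3 + 3}{6 + 3} - 56\right)} = -2603 - \frac{2 \left(\frac{1}{9} \cdot 6\right)^{2} \left(\frac{1}{9} \cdot 6 - 56\right)}{-1 + \frac{1}{9} \cdot 6 \left(\frac{1}{9} \cdot 6 - 56\right)} = -2603 - \frac{2 \left(\frac{2}{3}\right)^{2} \left(\frac{2}{3} - 56\right)}{-1 + \frac{2 \left(\frac{2}{3} - 56\right)}{3}} = -2603 - 2 \cdot \frac{4}{9} \frac{1}{-1 + \frac{2}{3} \left(- \frac{166}{3}\right)} \left(- \frac{166}{3}\right) = -2603 - 2 \cdot \frac{4}{9} \frac{1}{-1 - \frac{332}{9}} \left(- \frac{166}{3}\right) = -2603 - 2 \cdot \frac{4}{9} \frac{1}{- \frac{341}{9}} \left(- \frac{166}{3}\right) = -2603 - 2 \cdot \frac{4}{9} \left(- \frac{9}{341}\right) \left(- \frac{166}{3}\right) = -2603 - \frac{1328}{1023} = - \frac{2664197}{1023}$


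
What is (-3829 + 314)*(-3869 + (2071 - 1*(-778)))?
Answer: 3585300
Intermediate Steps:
(-3829 + 314)*(-3869 + (2071 - 1*(-778))) = -3515*(-3869 + (2071 + 778)) = -3515*(-3869 + 2849) = -3515*(-1020) = 3585300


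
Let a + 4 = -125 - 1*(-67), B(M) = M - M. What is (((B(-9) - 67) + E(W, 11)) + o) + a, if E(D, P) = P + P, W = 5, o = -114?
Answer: -221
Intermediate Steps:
B(M) = 0
E(D, P) = 2*P
a = -62 (a = -4 + (-125 - 1*(-67)) = -4 + (-125 + 67) = -4 - 58 = -62)
(((B(-9) - 67) + E(W, 11)) + o) + a = (((0 - 67) + 2*11) - 114) - 62 = ((-67 + 22) - 114) - 62 = (-45 - 114) - 62 = -159 - 62 = -221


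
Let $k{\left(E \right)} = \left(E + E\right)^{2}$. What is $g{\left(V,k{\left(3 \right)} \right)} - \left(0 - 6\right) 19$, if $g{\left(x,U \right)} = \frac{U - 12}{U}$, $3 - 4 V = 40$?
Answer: $\frac{344}{3} \approx 114.67$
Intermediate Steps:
$V = - \frac{37}{4}$ ($V = \frac{3}{4} - 10 = - \frac{37}{4} \approx -9.25$)
$k{\left(E \right)} = 4 E^{2}$ ($k{\left(E \right)} = \left(2 E\right)^{2} = 4 E^{2}$)
$g{\left(x,U \right)} = \frac{-12 + U}{U}$ ($g{\left(x,U \right)} = \frac{U - 12}{U} = \frac{-12 + U}{U}$)
$g{\left(V,k{\left(3 \right)} \right)} - \left(0 - 6\right) 19 = \frac{-12 + 4 \cdot 3^{2}}{4 \cdot 3^{2}} - \left(0 - 6\right) 19 = \frac{-12 + 4 \cdot 9}{4 \cdot 9} - \left(-6\right) 19 = \frac{-12 + 36}{36} - -114 = \frac{1}{36} \cdot 24 + 114 = \frac{2}{3} + 114 = \frac{344}{3}$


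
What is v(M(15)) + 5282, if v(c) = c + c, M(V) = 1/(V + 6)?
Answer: 110924/21 ≈ 5282.1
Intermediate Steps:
M(V) = 1/(6 + V)
v(c) = 2*c
v(M(15)) + 5282 = 2/(6 + 15) + 5282 = 2/21 + 5282 = 110924/21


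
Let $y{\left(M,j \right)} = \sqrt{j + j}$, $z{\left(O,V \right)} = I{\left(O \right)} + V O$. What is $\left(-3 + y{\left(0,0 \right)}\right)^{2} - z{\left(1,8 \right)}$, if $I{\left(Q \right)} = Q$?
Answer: $0$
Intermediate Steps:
$z{\left(O,V \right)} = O + O V$ ($z{\left(O,V \right)} = O + V O = O + O V$)
$y{\left(M,j \right)} = \sqrt{2} \sqrt{j}$ ($y{\left(M,j \right)} = \sqrt{2 j} = \sqrt{2} \sqrt{j}$)
$\left(-3 + y{\left(0,0 \right)}\right)^{2} - z{\left(1,8 \right)} = \left(-3 + \sqrt{2} \sqrt{0}\right)^{2} - 1 \left(1 + 8\right) = \left(-3 + \sqrt{2} \cdot 0\right)^{2} - 1 \cdot 9 = \left(-3 + 0\right)^{2} - 9 = \left(-3\right)^{2} - 9 = 9 - 9 = 0$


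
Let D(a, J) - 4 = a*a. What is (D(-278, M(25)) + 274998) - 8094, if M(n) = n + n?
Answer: 344192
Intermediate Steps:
M(n) = 2*n
D(a, J) = 4 + a² (D(a, J) = 4 + a*a = 4 + a²)
(D(-278, M(25)) + 274998) - 8094 = ((4 + (-278)²) + 274998) - 8094 = ((4 + 77284) + 274998) - 8094 = (77288 + 274998) - 8094 = 352286 - 8094 = 344192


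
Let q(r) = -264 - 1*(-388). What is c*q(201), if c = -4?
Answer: -496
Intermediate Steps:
q(r) = 124 (q(r) = -264 + 388 = 124)
c*q(201) = -4*124 = -496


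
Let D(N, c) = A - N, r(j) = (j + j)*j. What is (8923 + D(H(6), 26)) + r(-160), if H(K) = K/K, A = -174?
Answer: 59948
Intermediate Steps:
r(j) = 2*j² (r(j) = (2*j)*j = 2*j²)
H(K) = 1
D(N, c) = -174 - N
(8923 + D(H(6), 26)) + r(-160) = (8923 + (-174 - 1*1)) + 2*(-160)² = (8923 + (-174 - 1)) + 2*25600 = (8923 - 175) + 51200 = 8748 + 51200 = 59948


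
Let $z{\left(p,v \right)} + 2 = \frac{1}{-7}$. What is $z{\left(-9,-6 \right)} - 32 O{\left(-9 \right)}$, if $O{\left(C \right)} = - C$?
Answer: $- \frac{2031}{7} \approx -290.14$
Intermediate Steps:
$z{\left(p,v \right)} = - \frac{15}{7}$ ($z{\left(p,v \right)} = -2 + \frac{1}{-7} = -2 - \frac{1}{7} = - \frac{15}{7}$)
$z{\left(-9,-6 \right)} - 32 O{\left(-9 \right)} = - \frac{15}{7} - 32 \left(\left(-1\right) \left(-9\right)\right) = - \frac{15}{7} - 288 = - \frac{2031}{7}$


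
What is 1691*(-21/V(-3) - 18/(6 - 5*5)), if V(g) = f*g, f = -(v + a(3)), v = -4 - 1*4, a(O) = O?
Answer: 19847/5 ≈ 3969.4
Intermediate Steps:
v = -8 (v = -4 - 4 = -8)
f = 5 (f = -(-8 + 3) = -1*(-5) = 5)
V(g) = 5*g
1691*(-21/V(-3) - 18/(6 - 5*5)) = 1691*(-21/(5*(-3)) - 18/(6 - 5*5)) = 1691*(-21/(-15) - 18/(6 - 25)) = 1691*(-21*(-1/15) - 18/(-19)) = 1691*(7/5 - 18*(-1/19)) = 1691*(7/5 + 18/19) = 1691*(223/95) = 19847/5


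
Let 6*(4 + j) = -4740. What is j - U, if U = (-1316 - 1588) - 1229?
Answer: 3339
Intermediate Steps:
j = -794 (j = -4 + (1/6)*(-4740) = -4 - 790 = -794)
U = -4133 (U = -2904 - 1229 = -4133)
j - U = -794 - 1*(-4133) = -794 + 4133 = 3339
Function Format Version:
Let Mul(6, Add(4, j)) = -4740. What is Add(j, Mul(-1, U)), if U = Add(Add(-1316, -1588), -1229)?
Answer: 3339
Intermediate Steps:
j = -794 (j = Add(-4, Mul(Rational(1, 6), -4740)) = Add(-4, -790) = -794)
U = -4133 (U = Add(-2904, -1229) = -4133)
Add(j, Mul(-1, U)) = Add(-794, Mul(-1, -4133)) = Add(-794, 4133) = 3339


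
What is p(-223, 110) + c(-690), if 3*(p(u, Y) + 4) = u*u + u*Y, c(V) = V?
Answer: 23117/3 ≈ 7705.7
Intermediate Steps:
p(u, Y) = -4 + u**2/3 + Y*u/3 (p(u, Y) = -4 + (u*u + u*Y)/3 = -4 + (u**2 + Y*u)/3 = -4 + (u**2/3 + Y*u/3) = -4 + u**2/3 + Y*u/3)
p(-223, 110) + c(-690) = (-4 + (1/3)*(-223)**2 + (1/3)*110*(-223)) - 690 = (-4 + (1/3)*49729 - 24530/3) - 690 = (-4 + 49729/3 - 24530/3) - 690 = 25187/3 - 690 = 23117/3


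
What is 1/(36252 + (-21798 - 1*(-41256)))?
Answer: 1/55710 ≈ 1.7950e-5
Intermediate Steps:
1/(36252 + (-21798 - 1*(-41256))) = 1/(36252 + (-21798 + 41256)) = 1/(36252 + 19458) = 1/55710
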